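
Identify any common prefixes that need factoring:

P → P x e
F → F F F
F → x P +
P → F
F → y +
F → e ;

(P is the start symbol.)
No, left-factoring is not needed

Left-factoring is needed when two productions for the same non-terminal
share a common prefix on the right-hand side.

Productions for P:
  P → P x e
  P → F
Productions for F:
  F → F F F
  F → x P +
  F → y +
  F → e ;

No common prefixes found.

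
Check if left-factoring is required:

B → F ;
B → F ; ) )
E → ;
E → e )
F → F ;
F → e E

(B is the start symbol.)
Left-factoring is needed when two productions for the same non-terminal
share a common prefix on the right-hand side.

Productions for B:
  B → F ;
  B → F ; ) )
Productions for E:
  E → ;
  E → e )
Productions for F:
  F → F ;
  F → e E

Found common prefix 'F ;' in productions for B

Answer: Yes, B has productions with common prefix 'F ;'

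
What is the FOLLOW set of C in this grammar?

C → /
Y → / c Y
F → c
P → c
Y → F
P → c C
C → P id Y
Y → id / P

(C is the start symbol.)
{ $, 'id' }

To compute FOLLOW(C), find every occurrence of C on a right-hand side N → α C β: add FIRST(β) \ {ε}, and if β is empty or nullable also add FOLLOW(N). Iterate to a fixed point.

C is the start symbol, so $ ∈ FOLLOW(C).
In P → c C: C is at the end, add FOLLOW(P)

The FOLLOW sets referred to above (computed the same way, to a fixed point):
  FOLLOW(P) = { $, 'id' }

Taking the union: FOLLOW(C) = { $, 'id' }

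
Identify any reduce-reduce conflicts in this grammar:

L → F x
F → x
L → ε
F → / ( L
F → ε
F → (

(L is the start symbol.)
Augment with L' → L and build the canonical LR(0) collection (I0 = CLOSURE({[L' → . L]}), then GOTO on every symbol after a dot until no new states appear). It has 9 states:
  I0: { [F → . (], [F → . / ( L], [F → . x], [F → .], [L → . F x], [L → .], [L' → . L] }  — shift, 2 reduces
  I1: { [F → ( .] }  — reduce
  I2: { [F → / . ( L] }  — shift
  I3: { [L → F . x] }  — shift
  I4: { [L' → L .] }  — accept
  I5: { [F → x .] }  — reduce
  I6: { [L → F x .] }  — reduce
  I7: { [F → . (], [F → . / ( L], [F → . x], [F → .], [F → / ( . L], [L → . F x], [L → .] }  — shift, 2 reduces
  I8: { [F → / ( L .] }  — reduce

I0 contains complete items [F → .], [L → .] — reduce-reduce conflict.
I7 contains complete items [F → .], [L → .] — reduce-reduce conflict.

Answer: Yes — I0: [F → .] vs [L → .]; I7: [F → .] vs [L → .]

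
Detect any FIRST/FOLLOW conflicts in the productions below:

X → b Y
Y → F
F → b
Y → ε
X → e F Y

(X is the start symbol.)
No FIRST/FOLLOW conflicts.

Nullable non-terminals: Y.
FIRST sets used below: FIRST(F) = { 'b' }

Y: nullable alternative(s) Y → ε; FOLLOW(Y) = { $ }
  Y → F: FIRST \ {ε} = { 'b' } — disjoint from FOLLOW(Y)
  Y → ε: FIRST \ {ε} = { } — this is the only nullable alternative, skip

F, X have no nullable alternative, so no FIRST/FOLLOW check is needed there.

No FIRST/FOLLOW conflicts found.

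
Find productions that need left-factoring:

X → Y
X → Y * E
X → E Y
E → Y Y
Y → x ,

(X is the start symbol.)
Yes, X has productions with common prefix 'Y'

Left-factoring is needed when two productions for the same non-terminal
share a common prefix on the right-hand side.

Productions for X:
  X → Y
  X → Y * E
  X → E Y

Found common prefix 'Y' in productions for X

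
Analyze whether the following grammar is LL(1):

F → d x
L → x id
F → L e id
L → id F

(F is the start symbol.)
Yes, the grammar is LL(1).

A grammar is LL(1) if for each non-terminal N with multiple productions, the predict sets of those productions are pairwise disjoint, where PREDICT(N → α) = (FIRST(α) \ {ε}) ∪ (FOLLOW(N) if α ⇒* ε).

Relevant sets:
  FIRST(L) = { 'id', 'x' }

For F:
  PREDICT(F → d x) = { 'd' }
  PREDICT(F → L e id) = { 'id', 'x' }
For L:
  PREDICT(L → x id) = { 'x' }
  PREDICT(L → id F) = { 'id' }

All predict sets are disjoint. The grammar IS LL(1).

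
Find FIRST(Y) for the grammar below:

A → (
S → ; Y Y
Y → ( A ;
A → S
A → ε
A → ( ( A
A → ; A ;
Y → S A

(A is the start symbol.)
To compute FIRST(Y), examine every production with Y on the left-hand side, reading each right-hand side left to right until a non-nullable symbol is reached.

FIRST sets of the other non-terminals involved (by the same procedure, iterated to a fixed point):
  FIRST(S) = { ';' }

From Y → ( A ;:
  - '(' is a terminal: add '(' and stop
From Y → S A:
  - S is a non-terminal: add FIRST(S) \ {ε} = { ';' }
    S is not nullable, so stop

Collecting: FIRST(Y) = { '(', ';' }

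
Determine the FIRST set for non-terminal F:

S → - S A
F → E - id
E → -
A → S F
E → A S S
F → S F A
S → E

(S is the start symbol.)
{ '-' }

To compute FIRST(F), examine every production with F on the left-hand side, reading each right-hand side left to right until a non-nullable symbol is reached.

FIRST sets of the other non-terminals involved (by the same procedure, iterated to a fixed point):
  FIRST(E) = { '-' }
  FIRST(S) = { '-' }

From F → E - id:
  - E is a non-terminal: add FIRST(E) \ {ε} = { '-' }
    E is not nullable, so stop
From F → S F A:
  - S is a non-terminal: add FIRST(S) \ {ε} = { '-' }
    S is not nullable, so stop

Collecting: FIRST(F) = { '-' }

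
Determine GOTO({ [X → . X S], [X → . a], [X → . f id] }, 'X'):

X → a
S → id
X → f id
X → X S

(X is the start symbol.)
{ [S → . id], [X → X . S] }

GOTO(I, 'X') = CLOSURE({ [A → αX.β] : [A → α.Xβ] ∈ I, X = 'X' })

Items with dot before 'X', with the dot advanced:
  [X → . X S] → [X → X . S]
Closure of the advanced items:
  [X → X . S] has the dot before S: add [S → . id]

GOTO = { [S → . id], [X → X . S] }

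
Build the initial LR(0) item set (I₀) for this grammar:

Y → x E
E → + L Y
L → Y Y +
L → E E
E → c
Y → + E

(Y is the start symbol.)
{ [Y → . + E], [Y → . x E], [Y' → . Y] }

First, augment the grammar with Y' → Y
I₀ = CLOSURE({ [Y' → . Y] }):
  [Y' → . Y] has the dot before Y: add [Y → . x E], [Y → . + E]
No further items can be added.

I₀ = { [Y → . + E], [Y → . x E], [Y' → . Y] }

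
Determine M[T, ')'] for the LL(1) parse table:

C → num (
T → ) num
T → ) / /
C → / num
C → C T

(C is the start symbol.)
T → ) num, T → ) / /

To find M[T, ')'], we find productions for T where ')' is in the predict set (PREDICT(N → α) = (FIRST(α) \ {ε}) ∪ (FOLLOW(N) if α ⇒* ε)).

T → ) num: PREDICT = { ')' }
  ')' is in predict set, so this production goes in M[T, ')']
T → ) / /: PREDICT = { ')' }
  ')' is in predict set, so this production goes in M[T, ')']

M[T, ')'] = T → ) num, T → ) / /  (a multiply-defined cell — the grammar is not LL(1))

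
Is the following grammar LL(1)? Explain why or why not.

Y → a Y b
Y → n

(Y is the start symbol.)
A grammar is LL(1) if for each non-terminal N with multiple productions, the predict sets of those productions are pairwise disjoint, where PREDICT(N → α) = (FIRST(α) \ {ε}) ∪ (FOLLOW(N) if α ⇒* ε).

For Y:
  PREDICT(Y → a Y b) = { 'a' }
  PREDICT(Y → n) = { 'n' }

All predict sets are disjoint. The grammar IS LL(1).

Answer: Yes, the grammar is LL(1).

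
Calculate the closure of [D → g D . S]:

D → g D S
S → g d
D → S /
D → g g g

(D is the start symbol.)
{ [D → g D . S], [S → . g d] }

To compute CLOSURE, for each item [A → α.Bβ] where B is a non-terminal, add [B → .γ] for all productions B → γ; repeat for the newly added items until nothing changes.

Start with: [D → g D . S]
  [D → g D . S] has the dot before S: add [S → . g d]
No further items can be added.

CLOSURE = { [D → g D . S], [S → . g d] }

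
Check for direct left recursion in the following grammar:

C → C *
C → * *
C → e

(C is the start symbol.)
Direct left recursion occurs when N → N α for some non-terminal N (the right-hand side begins with the left-hand side itself).

C → C *: LEFT RECURSIVE (starts with C)
C → * *: starts with '*'
C → e: starts with e

The grammar has direct left recursion on: C.

Answer: Yes, C is left-recursive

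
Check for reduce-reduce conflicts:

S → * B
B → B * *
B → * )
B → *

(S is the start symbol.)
No reduce-reduce conflicts

Augment with S' → S and build the canonical LR(0) collection (I0 = CLOSURE({[S' → . S]}), then GOTO on every symbol after a dot until no new states appear). It has 8 states:
  I0: { [S → . * B], [S' → . S] }  — shift
  I1: { [B → . * )], [B → . *], [B → . B * *], [S → * . B] }  — shift
  I2: { [S' → S .] }  — accept
  I3: { [B → * . )], [B → * .] }  — shift, reduce
  I4: { [B → B . * *], [S → * B .] }  — shift, reduce
  I5: { [B → B * . *] }  — shift
  I6: { [B → B * * .] }  — reduce
  I7: { [B → * ) .] }  — reduce

No state contains more than one complete item.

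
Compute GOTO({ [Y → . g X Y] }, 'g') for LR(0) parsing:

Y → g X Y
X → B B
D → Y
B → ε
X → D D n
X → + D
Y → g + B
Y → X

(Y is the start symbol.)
GOTO(I, 'g') = CLOSURE({ [A → αX.β] : [A → α.Xβ] ∈ I, X = 'g' })

Items with dot before 'g', with the dot advanced:
  [Y → . g X Y] → [Y → g . X Y]
Closure of the advanced items:
  [Y → g . X Y] has the dot before X: add [X → . B B], [X → . D D n], [X → . + D]
  [X → . B B] has the dot before B: add [B → .]
  [X → . D D n] has the dot before D: add [D → . Y]
  [D → . Y] has the dot before Y: add [Y → . g X Y], [Y → . g + B], [Y → . X]

GOTO = { [B → .], [D → . Y], [X → . + D], [X → . B B], [X → . D D n], [Y → . X], [Y → . g + B], [Y → . g X Y], [Y → g . X Y] }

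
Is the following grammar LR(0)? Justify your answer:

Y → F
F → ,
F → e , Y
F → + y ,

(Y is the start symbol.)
Yes, the grammar is LR(0)

A grammar is LR(0) if no state in the canonical LR(0) collection has:
  - both a shift item (dot before a terminal) and a complete item (shift-reduce conflict), or
  - two or more complete items (reduce-reduce conflict; the accept item [Y' → Y .] counts as a complete item here).

Augment with Y' → Y and build the canonical LR(0) collection (I0 = CLOSURE({[Y' → . Y]}), then GOTO on every symbol after a dot until no new states appear). It has 10 states:
  I0: { [F → . + y ,], [F → . ,], [F → . e , Y], [Y → . F], [Y' → . Y] }  — shift
  I1: { [F → + . y ,] }  — shift
  I2: { [F → , .] }  — reduce
  I3: { [Y → F .] }  — reduce
  I4: { [Y' → Y .] }  — accept
  I5: { [F → e . , Y] }  — shift
  I6: { [F → . + y ,], [F → . ,], [F → . e , Y], [F → e , . Y], [Y → . F] }  — shift
  I7: { [F → e , Y .] }  — reduce
  I8: { [F → + y . ,] }  — shift
  I9: { [F → + y , .] }  — reduce

Every state is either a pure shift/goto state or contains exactly one complete item and nothing to shift — no conflicts. The grammar is LR(0).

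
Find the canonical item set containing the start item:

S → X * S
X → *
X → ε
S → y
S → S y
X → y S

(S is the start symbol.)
{ [S → . S y], [S → . X * S], [S → . y], [S' → . S], [X → . *], [X → . y S], [X → .] }

First, augment the grammar with S' → S
I₀ = CLOSURE({ [S' → . S] }):
  [S' → . S] has the dot before S: add [S → . X * S], [S → . y], [S → . S y]
  [S → . X * S] has the dot before X: add [X → . *], [X → .], [X → . y S]
No further items can be added.

I₀ = { [S → . S y], [S → . X * S], [S → . y], [S' → . S], [X → . *], [X → . y S], [X → .] }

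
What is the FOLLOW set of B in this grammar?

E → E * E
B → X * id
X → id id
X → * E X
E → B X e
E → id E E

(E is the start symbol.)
{ '*', 'id' }

To compute FOLLOW(B), find every occurrence of B on a right-hand side N → α B β: add FIRST(β) \ {ε}, and if β is empty or nullable also add FOLLOW(N). Iterate to a fixed point.

In E → B X e: B is followed by X e, add FIRST(X e) \ {ε} = { '*', 'id' }

Taking the union: FOLLOW(B) = { '*', 'id' }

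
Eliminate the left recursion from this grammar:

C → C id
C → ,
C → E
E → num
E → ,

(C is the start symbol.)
C → , C'
C → E C'
C' → id C'
C' → ε
E → num
E → ,

C is directly left-recursive. The standard transformation for
  A → A α₁ | ... | A α_m | β₁ | ... | β_n
is
  A  → β₁ A' | ... | β_n A'
  A' → α₁ A' | ... | α_m A' | ε

C → , becomes C → , C'
C → E becomes C → E C'
C → C id becomes C' → id C'
Add C' → ε

Productions for other non-terminals are unchanged:
  E → num
  E → ,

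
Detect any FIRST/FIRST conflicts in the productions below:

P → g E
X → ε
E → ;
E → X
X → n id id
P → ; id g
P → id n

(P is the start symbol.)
No FIRST/FIRST conflicts.

A FIRST/FIRST conflict occurs when two productions N → α and N → β for the same non-terminal have FIRST(α) ∩ FIRST(β) ≠ ∅ (with ε ∈ FIRST of a nullable right-hand side, so two nullable alternatives also conflict).

FIRST sets of the non-terminals at (or reachable through a nullable prefix from) the front of some alternative:
  FIRST(X) = { 'n', ε }

Productions for P:
  P → g E: FIRST = { 'g' }
  P → ; id g: FIRST = { ';' }
  P → id n: FIRST = { 'id' }
Productions for X:
  X → ε: FIRST = { ε }
  X → n id id: FIRST = { 'n' }
Productions for E:
  E → ;: FIRST = { ';' }
  E → X: FIRST = { 'n', ε }

All alternatives of each non-terminal have pairwise disjoint FIRST sets.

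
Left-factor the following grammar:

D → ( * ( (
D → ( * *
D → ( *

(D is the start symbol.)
D → ( * D'
D' → ( (
D' → *
D' → ε

Left-factoring transforms A → αβ₁ | αβ₂ into A → αA' and A' → β₁ | β₂
(α is the longest common prefix among the alternatives). Repeat until
no nonterminal has two alternatives with a common prefix.

Round 1: D has alternatives sharing prefix '( *'. Introduce D': D → ( * D'
  Add: D' → ( (
  Add: D' → *
  Add: D' → ε

No remaining common prefixes — done.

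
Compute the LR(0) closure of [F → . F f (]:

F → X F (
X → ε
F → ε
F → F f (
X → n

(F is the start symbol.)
{ [F → . F f (], [F → . X F (], [F → .], [X → . n], [X → .] }

Start with: [F → . F f (]
  [F → . F f (] has the dot before F: add [F → . X F (], [F → .]
  [F → . X F (] has the dot before X: add [X → .], [X → . n]
No further items can be added.

CLOSURE = { [F → . F f (], [F → . X F (], [F → .], [X → . n], [X → .] }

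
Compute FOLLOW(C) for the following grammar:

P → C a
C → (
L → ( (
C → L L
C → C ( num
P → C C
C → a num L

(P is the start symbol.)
{ $, '(', 'a' }

To compute FOLLOW(C), find every occurrence of C on a right-hand side N → α C β: add FIRST(β) \ {ε}, and if β is empty or nullable also add FOLLOW(N). Iterate to a fixed point.

In P → C a: C is followed by a, add FIRST(a) \ {ε} = { 'a' }
In C → C ( num: C is followed by '(' num, add FIRST('(' num) \ {ε} = { '(' }
In P → C C: C is followed by C, add FIRST(C) \ {ε} = { '(', 'a' }
In P → C C: C is at the end, add FOLLOW(P)

The FOLLOW sets referred to above (computed the same way, to a fixed point):
  FOLLOW(P) = { $ }

Taking the union: FOLLOW(C) = { $, '(', 'a' }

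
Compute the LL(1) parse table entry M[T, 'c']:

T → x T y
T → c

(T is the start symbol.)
T → c

To find M[T, 'c'], we find productions for T where 'c' is in the predict set (PREDICT(N → α) = (FIRST(α) \ {ε}) ∪ (FOLLOW(N) if α ⇒* ε)).

T → x T y: PREDICT = { 'x' }
T → c: PREDICT = { 'c' }
  'c' is in predict set, so this production goes in M[T, 'c']

M[T, 'c'] = T → c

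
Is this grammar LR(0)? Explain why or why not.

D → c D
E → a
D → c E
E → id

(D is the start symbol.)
A grammar is LR(0) if no state in the canonical LR(0) collection has:
  - both a shift item (dot before a terminal) and a complete item (shift-reduce conflict), or
  - two or more complete items (reduce-reduce conflict; the accept item [D' → D .] counts as a complete item here).

Augment with D' → D and build the canonical LR(0) collection (I0 = CLOSURE({[D' → . D]}), then GOTO on every symbol after a dot until no new states appear). It has 7 states:
  I0: { [D → . c D], [D → . c E], [D' → . D] }  — shift
  I1: { [D' → D .] }  — accept
  I2: { [D → . c D], [D → . c E], [D → c . D], [D → c . E], [E → . a], [E → . id] }  — shift
  I3: { [D → c D .] }  — reduce
  I4: { [D → c E .] }  — reduce
  I5: { [E → a .] }  — reduce
  I6: { [E → id .] }  — reduce

Every state is either a pure shift/goto state or contains exactly one complete item and nothing to shift — no conflicts. The grammar is LR(0).

Answer: Yes, the grammar is LR(0)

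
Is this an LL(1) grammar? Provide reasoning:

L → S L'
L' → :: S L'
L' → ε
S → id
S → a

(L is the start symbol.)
A grammar is LL(1) if for each non-terminal N with multiple productions, the predict sets of those productions are pairwise disjoint, where PREDICT(N → α) = (FIRST(α) \ {ε}) ∪ (FOLLOW(N) if α ⇒* ε).

Relevant sets:
  FOLLOW(L') = { $ }

For L':
  PREDICT(L' → :: S L') = { '::' }
  PREDICT(L' → ε) = { $ }
For S:
  PREDICT(S → id) = { 'id' }
  PREDICT(S → a) = { 'a' }
L has a single production, so nothing to check there.

All predict sets are disjoint. The grammar IS LL(1).

Answer: Yes, the grammar is LL(1).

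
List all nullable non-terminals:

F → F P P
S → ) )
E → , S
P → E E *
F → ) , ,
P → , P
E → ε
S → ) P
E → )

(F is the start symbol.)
ε-productions: E → ε
So E is immediately nullable.
No further non-terminal can be added: every production for the remaining non-terminals contains a terminal or a non-nullable non-terminal.
Nullable = { 'E' }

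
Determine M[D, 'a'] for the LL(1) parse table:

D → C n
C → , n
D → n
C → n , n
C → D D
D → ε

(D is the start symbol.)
Empty (error entry)

To find M[D, 'a'], we find productions for D where 'a' is in the predict set (PREDICT(N → α) = (FIRST(α) \ {ε}) ∪ (FOLLOW(N) if α ⇒* ε)).

Relevant sets:
  FIRST(C) = { ',', 'n', ε }
  FOLLOW(D) = { $, ',', 'n' }

D → C n: PREDICT = { ',', 'n' }
D → n: PREDICT = { 'n' }
D → ε: PREDICT = { $, ',', 'n' }

M[D, 'a'] is empty (no production applies)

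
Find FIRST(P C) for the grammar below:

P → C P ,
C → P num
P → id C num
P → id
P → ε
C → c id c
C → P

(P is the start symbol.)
{ ',', 'c', 'id', 'num', ε }

FIRST sets of the non-terminals involved (from the grammar, by fixed-point iteration):
  FIRST(P) = { ',', 'c', 'id', 'num', ε }
  FIRST(C) = { ',', 'c', 'id', 'num', ε }

To compute FIRST(P C), process the symbols left to right:
Symbol P is a non-terminal. Add FIRST(P) \ {ε} = { ',', 'c', 'id', 'num' }
P is nullable (ε ∈ FIRST(P)), continue to the next symbol.
Symbol C is a non-terminal. Add FIRST(C) \ {ε} = { ',', 'c', 'id', 'num' }
C is nullable (ε ∈ FIRST(C)), continue to the next symbol.
All symbols are nullable, so ε is in the result.
FIRST(P C) = { ',', 'c', 'id', 'num', ε }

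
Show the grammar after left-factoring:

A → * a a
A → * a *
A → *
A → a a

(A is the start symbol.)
A → * A'
A' → a A''
A'' → a
A'' → *
A' → ε
A → a a

Left-factoring transforms A → αβ₁ | αβ₂ into A → αA' and A' → β₁ | β₂
(α is the longest common prefix among the alternatives). Repeat until
no nonterminal has two alternatives with a common prefix.

Round 1: A has alternatives sharing prefix '*'. Introduce A': A → * A'
  Add: A' → a a
  Add: A' → a *
  Add: A' → ε

Round 2: A' has alternatives sharing prefix 'a'. Introduce A'': A' → a A''
  Add: A'' → a
  Add: A'' → *

No remaining common prefixes — done.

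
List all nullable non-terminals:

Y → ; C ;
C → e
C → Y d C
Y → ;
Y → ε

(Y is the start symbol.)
{ 'Y' }

A non-terminal is nullable if it can derive ε (the empty string): either it has an ε-production, or it has a production whose right-hand side consists entirely of nullable non-terminals.

ε-productions: Y → ε
So Y is immediately nullable.
No further non-terminal can be added: every production for the remaining non-terminals contains a terminal or a non-nullable non-terminal.
Nullable = { 'Y' }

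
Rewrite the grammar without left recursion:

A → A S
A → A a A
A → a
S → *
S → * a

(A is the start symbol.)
A is directly left-recursive. The standard transformation for
  A → A α₁ | ... | A α_m | β₁ | ... | β_n
is
  A  → β₁ A' | ... | β_n A'
  A' → α₁ A' | ... | α_m A' | ε

A → a becomes A → a A'
A → A S becomes A' → S A'
A → A a A becomes A' → a A A'
Add A' → ε

Productions for other non-terminals are unchanged:
  S → *
  S → * a

Resulting grammar:
A → a A'
A' → S A'
A' → a A A'
A' → ε
S → *
S → * a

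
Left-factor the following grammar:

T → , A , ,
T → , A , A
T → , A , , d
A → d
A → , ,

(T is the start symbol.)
Left-factoring transforms A → αβ₁ | αβ₂ into A → αA' and A' → β₁ | β₂
(α is the longest common prefix among the alternatives). Repeat until
no nonterminal has two alternatives with a common prefix.

Round 1: T has alternatives sharing prefix ', A ,'. Introduce T': T → , A , T'
  Add: T' → ,
  Add: T' → A
  Add: T' → , d

Round 2: T' has alternatives sharing prefix ','. Introduce T'': T' → , T''
  Add: T'' → ε
  Add: T'' → d

No remaining common prefixes — done.

Resulting grammar:
T → , A , T'
T' → , T''
T'' → ε
T'' → d
T' → A
A → d
A → , ,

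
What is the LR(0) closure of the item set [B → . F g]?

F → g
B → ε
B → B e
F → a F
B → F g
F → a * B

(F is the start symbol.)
To compute CLOSURE, for each item [A → α.Bβ] where B is a non-terminal, add [B → .γ] for all productions B → γ; repeat for the newly added items until nothing changes.

Start with: [B → . F g]
  [B → . F g] has the dot before F: add [F → . g], [F → . a F], [F → . a * B]
No further items can be added.

CLOSURE = { [B → . F g], [F → . a * B], [F → . a F], [F → . g] }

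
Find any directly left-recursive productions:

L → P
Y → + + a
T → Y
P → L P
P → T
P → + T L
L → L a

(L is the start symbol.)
Direct left recursion occurs when N → N α for some non-terminal N (the right-hand side begins with the left-hand side itself).

L → P: starts with P
Y → + + a: starts with '+'
T → Y: starts with Y
P → L P: starts with L
P → T: starts with T
P → + T L: starts with '+'
L → L a: LEFT RECURSIVE (starts with L)

The grammar has direct left recursion on: L.

Answer: Yes, L is left-recursive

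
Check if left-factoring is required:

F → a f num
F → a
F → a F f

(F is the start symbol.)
Yes, F has productions with common prefix 'a'

Left-factoring is needed when two productions for the same non-terminal
share a common prefix on the right-hand side.

Productions for F:
  F → a f num
  F → a
  F → a F f

Found common prefix 'a' in productions for F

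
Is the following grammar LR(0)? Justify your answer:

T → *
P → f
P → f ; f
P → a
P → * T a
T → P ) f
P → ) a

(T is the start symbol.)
No. Shift-reduce conflict between [T → * .] and [P → . ) a]

Augment with T' → T and build the canonical LR(0) collection (I0 = CLOSURE({[T' → . T]}), then GOTO on every symbol after a dot until no new states appear). It has 14 states:
  I0: { [P → . ) a], [P → . * T a], [P → . a], [P → . f ; f], [P → . f], [T → . *], [T → . P ) f], [T' → . T] }  — shift
  I1: { [P → ) . a] }  — shift
  I2: { [P → * . T a], [P → . ) a], [P → . * T a], [P → . a], [P → . f ; f], [P → . f], [T → * .], [T → . *], [T → . P ) f] }  — shift, reduce
  I3: { [T → P . ) f] }  — shift
  I4: { [T' → T .] }  — accept
  I5: { [P → a .] }  — reduce
  I6: { [P → f . ; f], [P → f .] }  — shift, reduce
  I7: { [P → f ; . f] }  — shift
  I8: { [P → f ; f .] }  — reduce
  I9: { [T → P ) . f] }  — shift
  I10: { [T → P ) f .] }  — reduce
  I11: { [P → * T . a] }  — shift
  I12: { [P → * T a .] }  — reduce
  I13: { [P → ) a .] }  — reduce

Conflict in state I2:
  Shift-reduce conflict between [T → * .] and [P → . ) a]
So the grammar is NOT LR(0).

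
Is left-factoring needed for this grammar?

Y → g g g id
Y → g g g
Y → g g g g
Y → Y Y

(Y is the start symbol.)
Yes, Y has productions with common prefix 'g g g'

Left-factoring is needed when two productions for the same non-terminal
share a common prefix on the right-hand side.

Productions for Y:
  Y → g g g id
  Y → g g g
  Y → g g g g
  Y → Y Y

Found common prefix 'g g g' in productions for Y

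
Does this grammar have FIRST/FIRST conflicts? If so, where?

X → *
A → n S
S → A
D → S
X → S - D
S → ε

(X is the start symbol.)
FIRST sets of the non-terminals at (or reachable through a nullable prefix from) the front of some alternative:
  FIRST(S) = { 'n', ε }
  FIRST(A) = { 'n' }

Productions for X:
  X → *: FIRST = { '*' }
  X → S - D: FIRST = { '-', 'n' }
Productions for S:
  S → A: FIRST = { 'n' }
  S → ε: FIRST = { ε }
A, D have only one production, so no FIRST/FIRST conflict is possible there.

All alternatives of each non-terminal have pairwise disjoint FIRST sets.

Answer: No FIRST/FIRST conflicts.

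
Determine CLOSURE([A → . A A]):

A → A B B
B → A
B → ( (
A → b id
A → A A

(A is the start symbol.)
{ [A → . A A], [A → . A B B], [A → . b id] }

Start with: [A → . A A]
  [A → . A A] has the dot before A: add [A → . A B B], [A → . b id]
No further items can be added.

CLOSURE = { [A → . A A], [A → . A B B], [A → . b id] }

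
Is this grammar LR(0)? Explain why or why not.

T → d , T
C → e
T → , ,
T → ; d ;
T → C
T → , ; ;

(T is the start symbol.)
Yes, the grammar is LR(0)

A grammar is LR(0) if no state in the canonical LR(0) collection has:
  - both a shift item (dot before a terminal) and a complete item (shift-reduce conflict), or
  - two or more complete items (reduce-reduce conflict; the accept item [T' → T .] counts as a complete item here).

Augment with T' → T and build the canonical LR(0) collection (I0 = CLOSURE({[T' → . T]}), then GOTO on every symbol after a dot until no new states appear). It has 14 states:
  I0: { [C → . e], [T → . , ,], [T → . , ; ;], [T → . ; d ;], [T → . C], [T → . d , T], [T' → . T] }  — shift
  I1: { [T → , . ,], [T → , . ; ;] }  — shift
  I2: { [T → ; . d ;] }  — shift
  I3: { [T → C .] }  — reduce
  I4: { [T' → T .] }  — accept
  I5: { [T → d . , T] }  — shift
  I6: { [C → e .] }  — reduce
  I7: { [C → . e], [T → . , ,], [T → . , ; ;], [T → . ; d ;], [T → . C], [T → . d , T], [T → d , . T] }  — shift
  I8: { [T → d , T .] }  — reduce
  I9: { [T → ; d . ;] }  — shift
  I10: { [T → ; d ; .] }  — reduce
  I11: { [T → , , .] }  — reduce
  I12: { [T → , ; . ;] }  — shift
  I13: { [T → , ; ; .] }  — reduce

Every state is either a pure shift/goto state or contains exactly one complete item and nothing to shift — no conflicts. The grammar is LR(0).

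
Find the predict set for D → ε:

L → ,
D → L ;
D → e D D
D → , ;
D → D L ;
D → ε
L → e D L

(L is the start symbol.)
PREDICT(D → ε) = (FIRST(RHS) \ {ε}) ∪ (FOLLOW(D) if ε ∈ FIRST(RHS), i.e. RHS ⇒* ε)
The right-hand side is ε (FIRST(ε) = { ε }), so the predict set is FOLLOW(D) = { ',', 'e' }
PREDICT(D → ε) = { ',', 'e' }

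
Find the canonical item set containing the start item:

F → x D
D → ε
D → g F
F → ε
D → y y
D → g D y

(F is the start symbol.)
First, augment the grammar with F' → F
I₀ = CLOSURE({ [F' → . F] }):
  [F' → . F] has the dot before F: add [F → . x D], [F → .]
No further items can be added.

I₀ = { [F → . x D], [F → .], [F' → . F] }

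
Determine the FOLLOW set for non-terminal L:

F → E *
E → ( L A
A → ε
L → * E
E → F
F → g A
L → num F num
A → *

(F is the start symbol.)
To compute FOLLOW(L), find every occurrence of L on a right-hand side N → α L β: add FIRST(β) \ {ε}, and if β is empty or nullable also add FOLLOW(N). Iterate to a fixed point.

In E → ( L A: L is followed by A, add FIRST(A) \ {ε} = { '*' }
  A is nullable, so also add FOLLOW(E)

The FOLLOW sets referred to above (computed the same way, to a fixed point):
  FOLLOW(E) = { '*' }

Taking the union: FOLLOW(L) = { '*' }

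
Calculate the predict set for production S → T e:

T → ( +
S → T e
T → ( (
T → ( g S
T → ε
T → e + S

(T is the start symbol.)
PREDICT(S → T e) = (FIRST(RHS) \ {ε}) ∪ (FOLLOW(S) if ε ∈ FIRST(RHS), i.e. RHS ⇒* ε)
FIRST(T) = { '(', 'e', ε }
FIRST(T e) = { '(', 'e' }
ε ∉ FIRST(T e), so FOLLOW(S) is not added.
PREDICT(S → T e) = { '(', 'e' }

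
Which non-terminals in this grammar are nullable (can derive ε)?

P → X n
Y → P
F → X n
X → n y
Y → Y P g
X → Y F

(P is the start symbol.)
There are no ε-productions, so no non-terminal can derive ε.
No non-terminals are nullable.

Answer: None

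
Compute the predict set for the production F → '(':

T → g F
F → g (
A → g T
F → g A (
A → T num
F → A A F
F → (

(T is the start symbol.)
PREDICT(F → '(') = (FIRST(RHS) \ {ε}) ∪ (FOLLOW(F) if ε ∈ FIRST(RHS), i.e. RHS ⇒* ε)
FIRST('(') = { '(' }
ε ∉ FIRST('('), so FOLLOW(F) is not added.
PREDICT(F → '(') = { '(' }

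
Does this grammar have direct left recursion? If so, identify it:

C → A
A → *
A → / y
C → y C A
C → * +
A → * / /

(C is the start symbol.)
No direct left recursion

C → A: starts with A
A → *: starts with '*'
A → / y: starts with '/'
C → y C A: starts with y
C → * +: starts with '*'
A → * / /: starts with '*'

No direct left recursion found.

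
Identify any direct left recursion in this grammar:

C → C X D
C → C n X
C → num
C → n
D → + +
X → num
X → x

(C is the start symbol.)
Yes, C is left-recursive

C → C X D: LEFT RECURSIVE (starts with C)
C → C n X: LEFT RECURSIVE (starts with C)
C → num: starts with num
C → n: starts with n
D → + +: starts with '+'
X → num: starts with num
X → x: starts with x

The grammar has direct left recursion on: C.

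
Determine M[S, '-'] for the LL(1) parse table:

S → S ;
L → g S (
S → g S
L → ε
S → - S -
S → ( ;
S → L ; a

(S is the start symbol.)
S → S ;, S → - S -

To find M[S, '-'], we find productions for S where '-' is in the predict set (PREDICT(N → α) = (FIRST(α) \ {ε}) ∪ (FOLLOW(N) if α ⇒* ε)).

Relevant sets:
  FIRST(S) = { '(', '-', ';', 'g' }
  FIRST(L) = { 'g', ε }

S → S ;: PREDICT = { '(', '-', ';', 'g' }
  '-' is in predict set, so this production goes in M[S, '-']
S → g S: PREDICT = { 'g' }
S → - S -: PREDICT = { '-' }
  '-' is in predict set, so this production goes in M[S, '-']
S → ( ;: PREDICT = { '(' }
S → L ; a: PREDICT = { ';', 'g' }

M[S, '-'] = S → S ;, S → - S -  (a multiply-defined cell — the grammar is not LL(1))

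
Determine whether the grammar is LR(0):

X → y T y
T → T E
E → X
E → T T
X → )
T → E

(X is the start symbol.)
No. Reduce-reduce conflict: [T → E .] and [T → T E .]

Augment with X' → X and build the canonical LR(0) collection (I0 = CLOSURE({[X' → . X]}), then GOTO on every symbol after a dot until no new states appear). It has 10 states:
  I0: { [X → . )], [X → . y T y], [X' → . X] }  — shift
  I1: { [X → ) .] }  — reduce
  I2: { [X' → X .] }  — accept
  I3: { [E → . T T], [E → . X], [T → . E], [T → . T E], [X → . )], [X → . y T y], [X → y . T y] }  — shift
  I4: { [T → E .] }  — reduce
  I5: { [E → . T T], [E → . X], [E → T . T], [T → . E], [T → . T E], [T → T . E], [X → . )], [X → . y T y], [X → y T . y] }  — shift
  I6: { [E → X .] }  — reduce
  I7: { [T → E .], [T → T E .] }  — 2 reduces
  I8: { [E → . T T], [E → . X], [E → T . T], [E → T T .], [T → . E], [T → . T E], [T → T . E], [X → . )], [X → . y T y] }  — shift, reduce
  I9: { [E → . T T], [E → . X], [T → . E], [T → . T E], [X → . )], [X → . y T y], [X → y . T y], [X → y T y .] }  — shift, reduce

Conflict in state I7:
  Reduce-reduce conflict: [T → E .] and [T → T E .]
So the grammar is NOT LR(0).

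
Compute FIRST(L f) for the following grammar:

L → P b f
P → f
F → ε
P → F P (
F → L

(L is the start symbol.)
FIRST sets of the non-terminals involved (from the grammar, by fixed-point iteration):
  FIRST(L) = { 'f' }

To compute FIRST(L f), process the symbols left to right:
Symbol L is a non-terminal. Add FIRST(L) \ {ε} = { 'f' }
L is not nullable (ε ∉ FIRST(L)), so stop here.
FIRST(L f) = { 'f' }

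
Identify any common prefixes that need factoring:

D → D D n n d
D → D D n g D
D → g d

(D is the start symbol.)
Yes, D has productions with common prefix 'D D n'

Left-factoring is needed when two productions for the same non-terminal
share a common prefix on the right-hand side.

Productions for D:
  D → D D n n d
  D → D D n g D
  D → g d

Found common prefix 'D D n' in productions for D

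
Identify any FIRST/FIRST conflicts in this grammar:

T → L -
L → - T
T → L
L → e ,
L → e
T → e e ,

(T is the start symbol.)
FIRST sets of the non-terminals at (or reachable through a nullable prefix from) the front of some alternative:
  FIRST(L) = { '-', 'e' }

Productions for T:
  T → L -: FIRST = { '-', 'e' }
  T → L: FIRST = { '-', 'e' }
  T → e e ,: FIRST = { 'e' }
Productions for L:
  L → - T: FIRST = { '-' }
  L → e ,: FIRST = { 'e' }
  L → e: FIRST = { 'e' }

Conflict for T: T → L - and T → L
  Overlap: { '-', 'e' }
Conflict for T: T → L - and T → e e ,
  Overlap: { 'e' }
Conflict for T: T → L and T → e e ,
  Overlap: { 'e' }
Conflict for L: L → e , and L → e
  Overlap: { 'e' }

Answer: Yes. T → L '-' / T → L on { '-', 'e' }; T → L '-' / T → e e ',' on { 'e' }; T → L / T → e e ',' on { 'e' }; L → e ',' / L → e on { 'e' }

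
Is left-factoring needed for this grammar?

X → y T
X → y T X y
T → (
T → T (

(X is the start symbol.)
Yes, X has productions with common prefix 'y T'

Left-factoring is needed when two productions for the same non-terminal
share a common prefix on the right-hand side.

Productions for X:
  X → y T
  X → y T X y
Productions for T:
  T → (
  T → T (

Found common prefix 'y T' in productions for X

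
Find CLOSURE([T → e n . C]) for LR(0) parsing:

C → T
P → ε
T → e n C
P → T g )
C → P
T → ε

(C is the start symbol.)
Start with: [T → e n . C]
  [T → e n . C] has the dot before C: add [C → . T], [C → . P]
  [C → . T] has the dot before T: add [T → . e n C], [T → .]
  [C → . P] has the dot before P: add [P → .], [P → . T g )]
No further items can be added.

CLOSURE = { [C → . P], [C → . T], [P → . T g )], [P → .], [T → . e n C], [T → .], [T → e n . C] }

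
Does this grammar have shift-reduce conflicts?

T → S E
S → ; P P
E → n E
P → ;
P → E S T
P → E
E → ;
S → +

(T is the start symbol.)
Augment with T' → T and build the canonical LR(0) collection (I0 = CLOSURE({[T' → . T]}), then GOTO on every symbol after a dot until no new states appear). It has 15 states:
  I0: { [S → . +], [S → . ; P P], [T → . S E], [T' → . T] }  — shift
  I1: { [S → + .] }  — reduce
  I2: { [E → . ;], [E → . n E], [P → . ;], [P → . E S T], [P → . E], [S → ; . P P] }  — shift
  I3: { [E → . ;], [E → . n E], [T → S . E] }  — shift
  I4: { [T' → T .] }  — accept
  I5: { [E → ; .] }  — reduce
  I6: { [T → S E .] }  — reduce
  I7: { [E → . ;], [E → . n E], [E → n . E] }  — shift
  I8: { [E → n E .] }  — reduce
  I9: { [E → ; .], [P → ; .] }  — 2 reduces
  I10: { [P → E . S T], [P → E .], [S → . +], [S → . ; P P] }  — shift, reduce
  I11: { [E → . ;], [E → . n E], [P → . ;], [P → . E S T], [P → . E], [S → ; P . P] }  — shift
  I12: { [S → ; P P .] }  — reduce
  I13: { [P → E S . T], [S → . +], [S → . ; P P], [T → . S E] }  — shift
  I14: { [P → E S T .] }  — reduce

I10 contains reduce item [P → E .] and shift items [S → . +], [S → . ; P P] — shift-reduce conflict.

Answer: Yes — I10: [P → E .] vs [S → . +]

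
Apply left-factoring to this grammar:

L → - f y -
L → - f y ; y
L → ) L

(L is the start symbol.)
L → - f y L'
L' → -
L' → ; y
L → ) L

Left-factoring transforms A → αβ₁ | αβ₂ into A → αA' and A' → β₁ | β₂
(α is the longest common prefix among the alternatives). Repeat until
no nonterminal has two alternatives with a common prefix.

Round 1: L has alternatives sharing prefix '- f y'. Introduce L': L → - f y L'
  Add: L' → -
  Add: L' → ; y

No remaining common prefixes — done.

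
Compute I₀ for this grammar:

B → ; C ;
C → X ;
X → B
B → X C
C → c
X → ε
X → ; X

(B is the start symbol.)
{ [B → . ; C ;], [B → . X C], [B' → . B], [X → . ; X], [X → . B], [X → .] }

First, augment the grammar with B' → B
I₀ = CLOSURE({ [B' → . B] }):
  [B' → . B] has the dot before B: add [B → . ; C ;], [B → . X C]
  [B → . X C] has the dot before X: add [X → . B], [X → .], [X → . ; X]
No further items can be added.

I₀ = { [B → . ; C ;], [B → . X C], [B' → . B], [X → . ; X], [X → . B], [X → .] }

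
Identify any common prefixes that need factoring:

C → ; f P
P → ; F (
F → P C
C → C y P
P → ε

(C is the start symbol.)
Left-factoring is needed when two productions for the same non-terminal
share a common prefix on the right-hand side.

Productions for C:
  C → ; f P
  C → C y P
Productions for P:
  P → ; F (
  P → ε

No common prefixes found.

Answer: No, left-factoring is not needed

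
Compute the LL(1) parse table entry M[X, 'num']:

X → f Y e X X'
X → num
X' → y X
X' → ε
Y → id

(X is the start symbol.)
To find M[X, 'num'], we find productions for X where 'num' is in the predict set (PREDICT(N → α) = (FIRST(α) \ {ε}) ∪ (FOLLOW(N) if α ⇒* ε)).

X → f Y e X X': PREDICT = { 'f' }
X → num: PREDICT = { 'num' }
  'num' is in predict set, so this production goes in M[X, 'num']

M[X, 'num'] = X → num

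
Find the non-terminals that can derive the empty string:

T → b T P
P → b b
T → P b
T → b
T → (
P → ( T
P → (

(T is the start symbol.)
None

A non-terminal is nullable if it can derive ε (the empty string): either it has an ε-production, or it has a production whose right-hand side consists entirely of nullable non-terminals.

There are no ε-productions, so no non-terminal can derive ε.
No non-terminals are nullable.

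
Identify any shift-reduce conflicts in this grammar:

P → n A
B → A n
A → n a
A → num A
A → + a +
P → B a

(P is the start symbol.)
No shift-reduce conflicts

A shift-reduce conflict occurs when an LR(0) state has both:
  - a complete (reduce) item [A → α .] (dot at the end), and
  - a shift item [B → β . c γ] (dot before a terminal).

Augment with P' → P and build the canonical LR(0) collection (I0 = CLOSURE({[P' → . P]}), then GOTO on every symbol after a dot until no new states appear). It has 15 states:
  I0: { [A → . + a +], [A → . n a], [A → . num A], [B → . A n], [P → . B a], [P → . n A], [P' → . P] }  — shift
  I1: { [A → + . a +] }  — shift
  I2: { [B → A . n] }  — shift
  I3: { [P → B . a] }  — shift
  I4: { [P' → P .] }  — accept
  I5: { [A → . + a +], [A → . n a], [A → . num A], [A → n . a], [P → n . A] }  — shift
  I6: { [A → . + a +], [A → . n a], [A → . num A], [A → num . A] }  — shift
  I7: { [A → num A .] }  — reduce
  I8: { [A → n . a] }  — shift
  I9: { [A → n a .] }  — reduce
  I10: { [P → n A .] }  — reduce
  I11: { [P → B a .] }  — reduce
  I12: { [B → A n .] }  — reduce
  I13: { [A → + a . +] }  — shift
  I14: { [A → + a + .] }  — reduce

No state contains both a complete item and a shift item.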